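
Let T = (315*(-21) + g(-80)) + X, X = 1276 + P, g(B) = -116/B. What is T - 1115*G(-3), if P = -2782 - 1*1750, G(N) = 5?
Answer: -308891/20 ≈ -15445.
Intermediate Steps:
P = -4532 (P = -2782 - 1750 = -4532)
X = -3256 (X = 1276 - 4532 = -3256)
T = -197391/20 (T = (315*(-21) - 116/(-80)) - 3256 = (-6615 - 116*(-1/80)) - 3256 = (-6615 + 29/20) - 3256 = -132271/20 - 3256 = -197391/20 ≈ -9869.5)
T - 1115*G(-3) = -197391/20 - 1115*5 = -197391/20 - 5575 = -308891/20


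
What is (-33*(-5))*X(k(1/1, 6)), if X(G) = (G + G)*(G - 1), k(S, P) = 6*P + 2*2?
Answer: 514800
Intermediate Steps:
k(S, P) = 4 + 6*P (k(S, P) = 6*P + 4 = 4 + 6*P)
X(G) = 2*G*(-1 + G) (X(G) = (2*G)*(-1 + G) = 2*G*(-1 + G))
(-33*(-5))*X(k(1/1, 6)) = (-33*(-5))*(2*(4 + 6*6)*(-1 + (4 + 6*6))) = (-11*(-15))*(2*(4 + 36)*(-1 + (4 + 36))) = 165*(2*40*(-1 + 40)) = 165*(2*40*39) = 165*3120 = 514800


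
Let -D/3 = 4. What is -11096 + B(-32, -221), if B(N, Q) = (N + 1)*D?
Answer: -10724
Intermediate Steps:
D = -12 (D = -3*4 = -12)
B(N, Q) = -12 - 12*N (B(N, Q) = (N + 1)*(-12) = (1 + N)*(-12) = -12 - 12*N)
-11096 + B(-32, -221) = -11096 + (-12 - 12*(-32)) = -11096 + (-12 + 384) = -11096 + 372 = -10724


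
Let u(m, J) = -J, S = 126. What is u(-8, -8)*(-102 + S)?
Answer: 192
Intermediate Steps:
u(-8, -8)*(-102 + S) = (-1*(-8))*(-102 + 126) = 8*24 = 192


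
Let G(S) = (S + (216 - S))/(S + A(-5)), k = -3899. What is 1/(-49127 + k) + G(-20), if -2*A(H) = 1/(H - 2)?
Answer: -17816767/1643806 ≈ -10.839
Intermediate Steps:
A(H) = -1/(2*(-2 + H)) (A(H) = -1/(2*(H - 2)) = -1/(2*(-2 + H)))
G(S) = 216/(1/14 + S) (G(S) = (S + (216 - S))/(S - 1/(-4 + 2*(-5))) = 216/(S - 1/(-4 - 10)) = 216/(S - 1/(-14)) = 216/(S - 1*(-1/14)) = 216/(S + 1/14) = 216/(1/14 + S))
1/(-49127 + k) + G(-20) = 1/(-49127 - 3899) + 3024/(1 + 14*(-20)) = 1/(-53026) + 3024/(1 - 280) = -1/53026 + 3024/(-279) = -1/53026 + 3024*(-1/279) = -1/53026 - 336/31 = -17816767/1643806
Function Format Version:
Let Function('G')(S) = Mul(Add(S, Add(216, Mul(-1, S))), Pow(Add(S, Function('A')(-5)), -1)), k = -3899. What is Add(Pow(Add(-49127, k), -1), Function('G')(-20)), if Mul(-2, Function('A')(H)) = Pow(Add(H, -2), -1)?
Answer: Rational(-17816767, 1643806) ≈ -10.839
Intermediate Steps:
Function('A')(H) = Mul(Rational(-1, 2), Pow(Add(-2, H), -1)) (Function('A')(H) = Mul(Rational(-1, 2), Pow(Add(H, -2), -1)) = Mul(Rational(-1, 2), Pow(Add(-2, H), -1)))
Function('G')(S) = Mul(216, Pow(Add(Rational(1, 14), S), -1)) (Function('G')(S) = Mul(Add(S, Add(216, Mul(-1, S))), Pow(Add(S, Mul(-1, Pow(Add(-4, Mul(2, -5)), -1))), -1)) = Mul(216, Pow(Add(S, Mul(-1, Pow(Add(-4, -10), -1))), -1)) = Mul(216, Pow(Add(S, Mul(-1, Pow(-14, -1))), -1)) = Mul(216, Pow(Add(S, Mul(-1, Rational(-1, 14))), -1)) = Mul(216, Pow(Add(S, Rational(1, 14)), -1)) = Mul(216, Pow(Add(Rational(1, 14), S), -1)))
Add(Pow(Add(-49127, k), -1), Function('G')(-20)) = Add(Pow(Add(-49127, -3899), -1), Mul(3024, Pow(Add(1, Mul(14, -20)), -1))) = Add(Pow(-53026, -1), Mul(3024, Pow(Add(1, -280), -1))) = Add(Rational(-1, 53026), Mul(3024, Pow(-279, -1))) = Add(Rational(-1, 53026), Mul(3024, Rational(-1, 279))) = Add(Rational(-1, 53026), Rational(-336, 31)) = Rational(-17816767, 1643806)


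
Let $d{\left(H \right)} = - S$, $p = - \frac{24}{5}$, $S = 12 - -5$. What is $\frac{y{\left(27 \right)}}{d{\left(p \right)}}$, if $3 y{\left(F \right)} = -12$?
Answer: $\frac{4}{17} \approx 0.23529$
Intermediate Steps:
$y{\left(F \right)} = -4$ ($y{\left(F \right)} = \frac{1}{3} \left(-12\right) = -4$)
$S = 17$ ($S = 12 + 5 = 17$)
$p = - \frac{24}{5}$ ($p = \left(-24\right) \frac{1}{5} = - \frac{24}{5} \approx -4.8$)
$d{\left(H \right)} = -17$ ($d{\left(H \right)} = \left(-1\right) 17 = -17$)
$\frac{y{\left(27 \right)}}{d{\left(p \right)}} = - \frac{4}{-17} = \left(-4\right) \left(- \frac{1}{17}\right) = \frac{4}{17}$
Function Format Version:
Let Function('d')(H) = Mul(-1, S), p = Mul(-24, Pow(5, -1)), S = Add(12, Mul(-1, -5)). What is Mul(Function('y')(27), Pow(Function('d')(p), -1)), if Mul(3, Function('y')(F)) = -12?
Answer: Rational(4, 17) ≈ 0.23529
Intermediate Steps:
Function('y')(F) = -4 (Function('y')(F) = Mul(Rational(1, 3), -12) = -4)
S = 17 (S = Add(12, 5) = 17)
p = Rational(-24, 5) (p = Mul(-24, Rational(1, 5)) = Rational(-24, 5) ≈ -4.8000)
Function('d')(H) = -17 (Function('d')(H) = Mul(-1, 17) = -17)
Mul(Function('y')(27), Pow(Function('d')(p), -1)) = Mul(-4, Pow(-17, -1)) = Mul(-4, Rational(-1, 17)) = Rational(4, 17)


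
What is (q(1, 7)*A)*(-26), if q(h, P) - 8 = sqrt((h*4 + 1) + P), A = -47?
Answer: 9776 + 2444*sqrt(3) ≈ 14009.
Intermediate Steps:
q(h, P) = 8 + sqrt(1 + P + 4*h) (q(h, P) = 8 + sqrt((h*4 + 1) + P) = 8 + sqrt((4*h + 1) + P) = 8 + sqrt((1 + 4*h) + P) = 8 + sqrt(1 + P + 4*h))
(q(1, 7)*A)*(-26) = ((8 + sqrt(1 + 7 + 4*1))*(-47))*(-26) = ((8 + sqrt(1 + 7 + 4))*(-47))*(-26) = ((8 + sqrt(12))*(-47))*(-26) = ((8 + 2*sqrt(3))*(-47))*(-26) = (-376 - 94*sqrt(3))*(-26) = 9776 + 2444*sqrt(3)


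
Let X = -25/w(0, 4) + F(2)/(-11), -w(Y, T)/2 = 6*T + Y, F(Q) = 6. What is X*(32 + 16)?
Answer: -13/11 ≈ -1.1818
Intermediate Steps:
w(Y, T) = -12*T - 2*Y (w(Y, T) = -2*(6*T + Y) = -2*(Y + 6*T) = -12*T - 2*Y)
X = -13/528 (X = -25/(-12*4 - 2*0) + 6/(-11) = -25/(-48 + 0) + 6*(-1/11) = -25/(-48) - 6/11 = -25*(-1/48) - 6/11 = 25/48 - 6/11 = -13/528 ≈ -0.024621)
X*(32 + 16) = -13*(32 + 16)/528 = -13/528*48 = -13/11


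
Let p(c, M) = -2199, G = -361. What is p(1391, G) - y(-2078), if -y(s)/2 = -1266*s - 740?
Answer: 5257817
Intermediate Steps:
y(s) = 1480 + 2532*s (y(s) = -2*(-1266*s - 740) = -2*(-740 - 1266*s) = 1480 + 2532*s)
p(1391, G) - y(-2078) = -2199 - (1480 + 2532*(-2078)) = -2199 - (1480 - 5261496) = -2199 - 1*(-5260016) = -2199 + 5260016 = 5257817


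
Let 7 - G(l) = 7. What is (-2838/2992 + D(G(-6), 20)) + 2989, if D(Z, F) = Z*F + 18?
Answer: 408823/136 ≈ 3006.1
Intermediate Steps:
G(l) = 0 (G(l) = 7 - 1*7 = 7 - 7 = 0)
D(Z, F) = 18 + F*Z (D(Z, F) = F*Z + 18 = 18 + F*Z)
(-2838/2992 + D(G(-6), 20)) + 2989 = (-2838/2992 + (18 + 20*0)) + 2989 = (-2838*1/2992 + (18 + 0)) + 2989 = (-129/136 + 18) + 2989 = 2319/136 + 2989 = 408823/136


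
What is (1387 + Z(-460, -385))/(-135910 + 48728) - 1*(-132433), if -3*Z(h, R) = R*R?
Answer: 17318732741/130773 ≈ 1.3243e+5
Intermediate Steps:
Z(h, R) = -R²/3 (Z(h, R) = -R*R/3 = -R²/3)
(1387 + Z(-460, -385))/(-135910 + 48728) - 1*(-132433) = (1387 - ⅓*(-385)²)/(-135910 + 48728) - 1*(-132433) = (1387 - ⅓*148225)/(-87182) + 132433 = (1387 - 148225/3)*(-1/87182) + 132433 = -144064/3*(-1/87182) + 132433 = 72032/130773 + 132433 = 17318732741/130773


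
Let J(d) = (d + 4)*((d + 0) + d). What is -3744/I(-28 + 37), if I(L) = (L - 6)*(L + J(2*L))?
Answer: -416/267 ≈ -1.5581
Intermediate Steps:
J(d) = 2*d*(4 + d) (J(d) = (4 + d)*(d + d) = (4 + d)*(2*d) = 2*d*(4 + d))
I(L) = (-6 + L)*(L + 4*L*(4 + 2*L)) (I(L) = (L - 6)*(L + 2*(2*L)*(4 + 2*L)) = (-6 + L)*(L + 4*L*(4 + 2*L)))
-3744/I(-28 + 37) = -3744*1/((-28 + 37)*(-102 - 31*(-28 + 37) + 8*(-28 + 37)²)) = -3744*1/(9*(-102 - 31*9 + 8*9²)) = -3744*1/(9*(-102 - 279 + 8*81)) = -3744*1/(9*(-102 - 279 + 648)) = -3744/(9*267) = -3744/2403 = -3744*1/2403 = -416/267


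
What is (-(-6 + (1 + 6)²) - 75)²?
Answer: 13924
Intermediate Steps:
(-(-6 + (1 + 6)²) - 75)² = (-(-6 + 7²) - 75)² = (-(-6 + 49) - 75)² = (-1*43 - 75)² = (-43 - 75)² = (-118)² = 13924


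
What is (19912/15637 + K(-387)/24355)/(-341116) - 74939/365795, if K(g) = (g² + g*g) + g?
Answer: -102497243872538459/500216277610934260 ≈ -0.20491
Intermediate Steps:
K(g) = g + 2*g² (K(g) = (g² + g²) + g = 2*g² + g = g + 2*g²)
(19912/15637 + K(-387)/24355)/(-341116) - 74939/365795 = (19912/15637 - 387*(1 + 2*(-387))/24355)/(-341116) - 74939/365795 = (19912*(1/15637) - 387*(1 - 774)*(1/24355))*(-1/341116) - 74939*1/365795 = (1048/823 - 387*(-773)*(1/24355))*(-1/341116) - 74939/365795 = (1048/823 + 299151*(1/24355))*(-1/341116) - 74939/365795 = (1048/823 + 299151/24355)*(-1/341116) - 74939/365795 = (271725313/20044165)*(-1/341116) - 74939/365795 = -271725313/6837385388140 - 74939/365795 = -102497243872538459/500216277610934260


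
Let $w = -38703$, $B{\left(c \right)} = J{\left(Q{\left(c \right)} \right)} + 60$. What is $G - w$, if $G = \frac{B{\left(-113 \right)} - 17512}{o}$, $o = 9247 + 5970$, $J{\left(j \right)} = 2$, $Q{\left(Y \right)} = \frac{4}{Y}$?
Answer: $\frac{588926101}{15217} \approx 38702.0$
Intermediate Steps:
$B{\left(c \right)} = 62$ ($B{\left(c \right)} = 2 + 60 = 62$)
$o = 15217$
$G = - \frac{17450}{15217}$ ($G = \frac{62 - 17512}{15217} = \left(-17450\right) \frac{1}{15217} = - \frac{17450}{15217} \approx -1.1467$)
$G - w = - \frac{17450}{15217} - -38703 = - \frac{17450}{15217} + 38703 = \frac{588926101}{15217}$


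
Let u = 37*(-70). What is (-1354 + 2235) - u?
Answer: 3471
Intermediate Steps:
u = -2590
(-1354 + 2235) - u = (-1354 + 2235) - 1*(-2590) = 881 + 2590 = 3471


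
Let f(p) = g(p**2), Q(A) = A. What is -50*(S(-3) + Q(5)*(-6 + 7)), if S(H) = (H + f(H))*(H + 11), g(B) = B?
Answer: -2650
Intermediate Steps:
f(p) = p**2
S(H) = (11 + H)*(H + H**2) (S(H) = (H + H**2)*(H + 11) = (H + H**2)*(11 + H) = (11 + H)*(H + H**2))
-50*(S(-3) + Q(5)*(-6 + 7)) = -50*(-3*(11 + (-3)**2 + 12*(-3)) + 5*(-6 + 7)) = -50*(-3*(11 + 9 - 36) + 5*1) = -50*(-3*(-16) + 5) = -50*(48 + 5) = -50*53 = -2650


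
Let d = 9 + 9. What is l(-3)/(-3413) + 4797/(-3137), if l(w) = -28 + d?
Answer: -16340791/10706581 ≈ -1.5262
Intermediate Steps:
d = 18
l(w) = -10 (l(w) = -28 + 18 = -10)
l(-3)/(-3413) + 4797/(-3137) = -10/(-3413) + 4797/(-3137) = -10*(-1/3413) + 4797*(-1/3137) = 10/3413 - 4797/3137 = -16340791/10706581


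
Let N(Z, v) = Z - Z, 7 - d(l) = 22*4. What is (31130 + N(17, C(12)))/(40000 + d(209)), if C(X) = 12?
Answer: 2830/3629 ≈ 0.77983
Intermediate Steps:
d(l) = -81 (d(l) = 7 - 22*4 = 7 - 1*88 = 7 - 88 = -81)
N(Z, v) = 0
(31130 + N(17, C(12)))/(40000 + d(209)) = (31130 + 0)/(40000 - 81) = 31130/39919 = 31130*(1/39919) = 2830/3629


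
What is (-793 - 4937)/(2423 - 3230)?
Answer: 1910/269 ≈ 7.1004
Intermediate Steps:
(-793 - 4937)/(2423 - 3230) = -5730/(-807) = -5730*(-1/807) = 1910/269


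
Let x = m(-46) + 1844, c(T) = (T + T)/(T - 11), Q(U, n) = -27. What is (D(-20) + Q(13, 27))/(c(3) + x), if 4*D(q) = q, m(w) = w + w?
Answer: -128/7005 ≈ -0.018273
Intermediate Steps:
m(w) = 2*w
D(q) = q/4
c(T) = 2*T/(-11 + T) (c(T) = (2*T)/(-11 + T) = 2*T/(-11 + T))
x = 1752 (x = 2*(-46) + 1844 = -92 + 1844 = 1752)
(D(-20) + Q(13, 27))/(c(3) + x) = ((1/4)*(-20) - 27)/(2*3/(-11 + 3) + 1752) = (-5 - 27)/(2*3/(-8) + 1752) = -32/(2*3*(-1/8) + 1752) = -32/(-3/4 + 1752) = -32/7005/4 = -32*4/7005 = -128/7005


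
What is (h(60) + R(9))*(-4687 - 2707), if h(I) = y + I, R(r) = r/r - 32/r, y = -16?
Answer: -2757962/9 ≈ -3.0644e+5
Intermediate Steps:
R(r) = 1 - 32/r
h(I) = -16 + I
(h(60) + R(9))*(-4687 - 2707) = ((-16 + 60) + (-32 + 9)/9)*(-4687 - 2707) = (44 + (1/9)*(-23))*(-7394) = (44 - 23/9)*(-7394) = (373/9)*(-7394) = -2757962/9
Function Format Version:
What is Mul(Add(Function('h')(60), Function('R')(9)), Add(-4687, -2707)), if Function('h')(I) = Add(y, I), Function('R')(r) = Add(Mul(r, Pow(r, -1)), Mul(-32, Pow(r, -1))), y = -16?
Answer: Rational(-2757962, 9) ≈ -3.0644e+5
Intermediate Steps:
Function('R')(r) = Add(1, Mul(-32, Pow(r, -1)))
Function('h')(I) = Add(-16, I)
Mul(Add(Function('h')(60), Function('R')(9)), Add(-4687, -2707)) = Mul(Add(Add(-16, 60), Mul(Pow(9, -1), Add(-32, 9))), Add(-4687, -2707)) = Mul(Add(44, Mul(Rational(1, 9), -23)), -7394) = Mul(Add(44, Rational(-23, 9)), -7394) = Mul(Rational(373, 9), -7394) = Rational(-2757962, 9)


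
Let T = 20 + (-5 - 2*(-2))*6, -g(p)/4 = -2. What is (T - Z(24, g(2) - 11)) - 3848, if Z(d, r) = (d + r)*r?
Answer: -3771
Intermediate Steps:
g(p) = 8 (g(p) = -4*(-2) = 8)
T = 14 (T = 20 + (-5 + 4)*6 = 20 - 1*6 = 20 - 6 = 14)
Z(d, r) = r*(d + r)
(T - Z(24, g(2) - 11)) - 3848 = (14 - (8 - 11)*(24 + (8 - 11))) - 3848 = (14 - (-3)*(24 - 3)) - 3848 = (14 - (-3)*21) - 3848 = (14 - 1*(-63)) - 3848 = (14 + 63) - 3848 = 77 - 3848 = -3771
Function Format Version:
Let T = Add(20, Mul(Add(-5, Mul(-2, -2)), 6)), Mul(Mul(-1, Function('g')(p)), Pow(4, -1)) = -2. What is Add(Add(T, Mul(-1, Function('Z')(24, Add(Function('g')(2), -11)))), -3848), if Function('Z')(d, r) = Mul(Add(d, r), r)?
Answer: -3771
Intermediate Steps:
Function('g')(p) = 8 (Function('g')(p) = Mul(-4, -2) = 8)
T = 14 (T = Add(20, Mul(Add(-5, 4), 6)) = Add(20, Mul(-1, 6)) = Add(20, -6) = 14)
Function('Z')(d, r) = Mul(r, Add(d, r))
Add(Add(T, Mul(-1, Function('Z')(24, Add(Function('g')(2), -11)))), -3848) = Add(Add(14, Mul(-1, Mul(Add(8, -11), Add(24, Add(8, -11))))), -3848) = Add(Add(14, Mul(-1, Mul(-3, Add(24, -3)))), -3848) = Add(Add(14, Mul(-1, Mul(-3, 21))), -3848) = Add(Add(14, Mul(-1, -63)), -3848) = Add(Add(14, 63), -3848) = Add(77, -3848) = -3771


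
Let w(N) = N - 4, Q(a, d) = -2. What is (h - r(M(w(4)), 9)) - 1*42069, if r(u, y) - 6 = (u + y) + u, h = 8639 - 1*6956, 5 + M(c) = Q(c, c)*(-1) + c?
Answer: -40395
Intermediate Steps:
w(N) = -4 + N
M(c) = -3 + c (M(c) = -5 + (-2*(-1) + c) = -5 + (2 + c) = -3 + c)
h = 1683 (h = 8639 - 6956 = 1683)
r(u, y) = 6 + y + 2*u (r(u, y) = 6 + ((u + y) + u) = 6 + (y + 2*u) = 6 + y + 2*u)
(h - r(M(w(4)), 9)) - 1*42069 = (1683 - (6 + 9 + 2*(-3 + (-4 + 4)))) - 1*42069 = (1683 - (6 + 9 + 2*(-3 + 0))) - 42069 = (1683 - (6 + 9 + 2*(-3))) - 42069 = (1683 - (6 + 9 - 6)) - 42069 = (1683 - 1*9) - 42069 = (1683 - 9) - 42069 = 1674 - 42069 = -40395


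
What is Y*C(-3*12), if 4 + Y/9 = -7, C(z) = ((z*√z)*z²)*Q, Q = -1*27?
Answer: -748268928*I ≈ -7.4827e+8*I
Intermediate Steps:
Q = -27
C(z) = -27*z^(7/2) (C(z) = ((z*√z)*z²)*(-27) = (z^(3/2)*z²)*(-27) = z^(7/2)*(-27) = -27*z^(7/2))
Y = -99 (Y = -36 + 9*(-7) = -36 - 63 = -99)
Y*C(-3*12) = -(-2673)*(-3*12)^(7/2) = -(-2673)*(-36)^(7/2) = -(-2673)*(-279936*I) = -748268928*I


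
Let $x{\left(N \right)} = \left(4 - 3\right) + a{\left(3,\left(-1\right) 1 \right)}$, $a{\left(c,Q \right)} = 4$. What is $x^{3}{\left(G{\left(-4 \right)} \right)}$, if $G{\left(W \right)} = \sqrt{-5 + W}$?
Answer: $125$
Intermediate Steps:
$x{\left(N \right)} = 5$ ($x{\left(N \right)} = \left(4 - 3\right) + 4 = 1 + 4 = 5$)
$x^{3}{\left(G{\left(-4 \right)} \right)} = 5^{3} = 125$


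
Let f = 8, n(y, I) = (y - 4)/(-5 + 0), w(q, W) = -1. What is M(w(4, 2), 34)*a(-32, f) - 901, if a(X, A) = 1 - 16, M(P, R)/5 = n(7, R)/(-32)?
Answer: -28877/32 ≈ -902.41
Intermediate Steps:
n(y, I) = ⅘ - y/5 (n(y, I) = (-4 + y)/(-5) = (-4 + y)*(-⅕) = ⅘ - y/5)
M(P, R) = 3/32 (M(P, R) = 5*((⅘ - ⅕*7)/(-32)) = 5*((⅘ - 7/5)*(-1/32)) = 5*(-⅗*(-1/32)) = 5*(3/160) = 3/32)
a(X, A) = -15
M(w(4, 2), 34)*a(-32, f) - 901 = (3/32)*(-15) - 901 = -45/32 - 901 = -28877/32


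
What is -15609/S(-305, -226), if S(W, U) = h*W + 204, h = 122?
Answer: 15609/37006 ≈ 0.42180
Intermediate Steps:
S(W, U) = 204 + 122*W (S(W, U) = 122*W + 204 = 204 + 122*W)
-15609/S(-305, -226) = -15609/(204 + 122*(-305)) = -15609/(204 - 37210) = -15609/(-37006) = -15609*(-1/37006) = 15609/37006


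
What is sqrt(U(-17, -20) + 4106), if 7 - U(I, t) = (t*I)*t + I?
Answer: sqrt(10930) ≈ 104.55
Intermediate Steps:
U(I, t) = 7 - I - I*t**2 (U(I, t) = 7 - ((t*I)*t + I) = 7 - ((I*t)*t + I) = 7 - (I*t**2 + I) = 7 - (I + I*t**2) = 7 + (-I - I*t**2) = 7 - I - I*t**2)
sqrt(U(-17, -20) + 4106) = sqrt((7 - 1*(-17) - 1*(-17)*(-20)**2) + 4106) = sqrt((7 + 17 - 1*(-17)*400) + 4106) = sqrt((7 + 17 + 6800) + 4106) = sqrt(6824 + 4106) = sqrt(10930)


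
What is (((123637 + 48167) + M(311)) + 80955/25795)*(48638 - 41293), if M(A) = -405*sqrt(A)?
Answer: 930037569045/737 - 2974725*sqrt(311) ≈ 1.2095e+9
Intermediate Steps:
(((123637 + 48167) + M(311)) + 80955/25795)*(48638 - 41293) = (((123637 + 48167) - 405*sqrt(311)) + 80955/25795)*(48638 - 41293) = ((171804 - 405*sqrt(311)) + 80955*(1/25795))*7345 = ((171804 - 405*sqrt(311)) + 2313/737)*7345 = (126621861/737 - 405*sqrt(311))*7345 = 930037569045/737 - 2974725*sqrt(311)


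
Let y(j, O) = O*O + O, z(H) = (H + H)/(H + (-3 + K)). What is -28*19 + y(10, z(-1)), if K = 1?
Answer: -4778/9 ≈ -530.89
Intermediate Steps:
z(H) = 2*H/(-2 + H) (z(H) = (H + H)/(H + (-3 + 1)) = (2*H)/(H - 2) = (2*H)/(-2 + H) = 2*H/(-2 + H))
y(j, O) = O + O² (y(j, O) = O² + O = O + O²)
-28*19 + y(10, z(-1)) = -28*19 + (2*(-1)/(-2 - 1))*(1 + 2*(-1)/(-2 - 1)) = -532 + (2*(-1)/(-3))*(1 + 2*(-1)/(-3)) = -532 + (2*(-1)*(-⅓))*(1 + 2*(-1)*(-⅓)) = -532 + 2*(1 + ⅔)/3 = -532 + (⅔)*(5/3) = -532 + 10/9 = -4778/9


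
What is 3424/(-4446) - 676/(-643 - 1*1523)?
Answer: -19346/42237 ≈ -0.45803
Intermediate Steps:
3424/(-4446) - 676/(-643 - 1*1523) = 3424*(-1/4446) - 676/(-643 - 1523) = -1712/2223 - 676/(-2166) = -1712/2223 - 676*(-1/2166) = -1712/2223 + 338/1083 = -19346/42237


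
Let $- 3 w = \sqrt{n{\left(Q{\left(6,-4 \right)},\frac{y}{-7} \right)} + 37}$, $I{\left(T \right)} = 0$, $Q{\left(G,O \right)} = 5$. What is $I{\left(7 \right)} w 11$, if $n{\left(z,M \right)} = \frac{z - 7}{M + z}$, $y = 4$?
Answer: $0$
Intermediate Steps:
$n{\left(z,M \right)} = \frac{-7 + z}{M + z}$
$w = - \frac{\sqrt{35123}}{93}$ ($w = - \frac{\sqrt{\frac{-7 + 5}{\frac{4}{-7} + 5} + 37}}{3} = - \frac{\sqrt{\frac{1}{4 \left(- \frac{1}{7}\right) + 5} \left(-2\right) + 37}}{3} = - \frac{\sqrt{\frac{1}{- \frac{4}{7} + 5} \left(-2\right) + 37}}{3} = - \frac{\sqrt{\frac{1}{\frac{31}{7}} \left(-2\right) + 37}}{3} = - \frac{\sqrt{\frac{7}{31} \left(-2\right) + 37}}{3} = - \frac{\sqrt{- \frac{14}{31} + 37}}{3} = - \frac{\sqrt{\frac{1133}{31}}}{3} = - \frac{\frac{1}{31} \sqrt{35123}}{3} = - \frac{\sqrt{35123}}{93} \approx -2.0152$)
$I{\left(7 \right)} w 11 = 0 \left(- \frac{\sqrt{35123}}{93}\right) 11 = 0 \cdot 11 = 0$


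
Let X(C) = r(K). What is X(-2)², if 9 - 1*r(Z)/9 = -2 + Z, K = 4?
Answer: 3969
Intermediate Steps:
r(Z) = 99 - 9*Z (r(Z) = 81 - 9*(-2 + Z) = 81 + (18 - 9*Z) = 99 - 9*Z)
X(C) = 63 (X(C) = 99 - 9*4 = 99 - 36 = 63)
X(-2)² = 63² = 3969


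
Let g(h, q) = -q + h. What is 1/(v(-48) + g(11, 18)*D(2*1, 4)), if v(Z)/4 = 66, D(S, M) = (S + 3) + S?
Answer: 1/215 ≈ 0.0046512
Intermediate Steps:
g(h, q) = h - q
D(S, M) = 3 + 2*S (D(S, M) = (3 + S) + S = 3 + 2*S)
v(Z) = 264 (v(Z) = 4*66 = 264)
1/(v(-48) + g(11, 18)*D(2*1, 4)) = 1/(264 + (11 - 1*18)*(3 + 2*(2*1))) = 1/(264 + (11 - 18)*(3 + 2*2)) = 1/(264 - 7*(3 + 4)) = 1/(264 - 7*7) = 1/(264 - 49) = 1/215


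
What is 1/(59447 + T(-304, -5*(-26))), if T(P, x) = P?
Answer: 1/59143 ≈ 1.6908e-5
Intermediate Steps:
1/(59447 + T(-304, -5*(-26))) = 1/(59447 - 304) = 1/59143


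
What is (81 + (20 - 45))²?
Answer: 3136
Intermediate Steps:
(81 + (20 - 45))² = (81 - 25)² = 56² = 3136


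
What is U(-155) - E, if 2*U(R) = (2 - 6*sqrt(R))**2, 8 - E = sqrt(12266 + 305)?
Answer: -2796 + sqrt(12571) - 12*I*sqrt(155) ≈ -2683.9 - 149.4*I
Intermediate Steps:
E = 8 - sqrt(12571) (E = 8 - sqrt(12266 + 305) = 8 - sqrt(12571) ≈ -104.12)
U(R) = (2 - 6*sqrt(R))**2/2
U(-155) - E = 2*(-1 + 3*sqrt(-155))**2 - (8 - sqrt(12571)) = 2*(-1 + 3*(I*sqrt(155)))**2 + (-8 + sqrt(12571)) = 2*(-1 + 3*I*sqrt(155))**2 + (-8 + sqrt(12571)) = -8 + sqrt(12571) + 2*(-1 + 3*I*sqrt(155))**2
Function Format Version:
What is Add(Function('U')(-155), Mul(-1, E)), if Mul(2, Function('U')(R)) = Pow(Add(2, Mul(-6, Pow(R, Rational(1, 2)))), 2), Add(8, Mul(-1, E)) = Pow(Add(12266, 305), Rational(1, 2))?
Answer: Add(-2796, Pow(12571, Rational(1, 2)), Mul(-12, I, Pow(155, Rational(1, 2)))) ≈ Add(-2683.9, Mul(-149.40, I))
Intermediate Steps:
E = Add(8, Mul(-1, Pow(12571, Rational(1, 2)))) (E = Add(8, Mul(-1, Pow(Add(12266, 305), Rational(1, 2)))) = Add(8, Mul(-1, Pow(12571, Rational(1, 2)))) ≈ -104.12)
Function('U')(R) = Mul(Rational(1, 2), Pow(Add(2, Mul(-6, Pow(R, Rational(1, 2)))), 2))
Add(Function('U')(-155), Mul(-1, E)) = Add(Mul(2, Pow(Add(-1, Mul(3, Pow(-155, Rational(1, 2)))), 2)), Mul(-1, Add(8, Mul(-1, Pow(12571, Rational(1, 2)))))) = Add(Mul(2, Pow(Add(-1, Mul(3, Mul(I, Pow(155, Rational(1, 2))))), 2)), Add(-8, Pow(12571, Rational(1, 2)))) = Add(Mul(2, Pow(Add(-1, Mul(3, I, Pow(155, Rational(1, 2)))), 2)), Add(-8, Pow(12571, Rational(1, 2)))) = Add(-8, Pow(12571, Rational(1, 2)), Mul(2, Pow(Add(-1, Mul(3, I, Pow(155, Rational(1, 2)))), 2)))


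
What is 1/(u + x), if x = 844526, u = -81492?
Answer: 1/763034 ≈ 1.3106e-6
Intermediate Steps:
1/(u + x) = 1/(-81492 + 844526) = 1/763034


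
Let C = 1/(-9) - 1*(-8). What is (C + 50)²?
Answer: 271441/81 ≈ 3351.1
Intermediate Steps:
C = 71/9 (C = -⅑ + 8 = 71/9 ≈ 7.8889)
(C + 50)² = (71/9 + 50)² = (521/9)² = 271441/81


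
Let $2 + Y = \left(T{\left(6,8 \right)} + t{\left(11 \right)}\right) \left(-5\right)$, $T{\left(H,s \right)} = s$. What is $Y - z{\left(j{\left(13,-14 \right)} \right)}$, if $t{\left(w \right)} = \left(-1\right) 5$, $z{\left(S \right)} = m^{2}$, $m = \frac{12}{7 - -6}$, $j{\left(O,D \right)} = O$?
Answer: $- \frac{3017}{169} \approx -17.852$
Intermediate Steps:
$m = \frac{12}{13}$ ($m = \frac{12}{7 + 6} = \frac{12}{13} \approx 0.92308$)
$z{\left(S \right)} = \frac{144}{169}$ ($z{\left(S \right)} = \left(\frac{12}{13}\right)^{2} = \frac{144}{169}$)
$t{\left(w \right)} = -5$
$Y = -17$ ($Y = -2 + \left(8 - 5\right) \left(-5\right) = -2 + 3 \left(-5\right) = -2 - 15 = -17$)
$Y - z{\left(j{\left(13,-14 \right)} \right)} = -17 - \frac{144}{169} = - \frac{3017}{169}$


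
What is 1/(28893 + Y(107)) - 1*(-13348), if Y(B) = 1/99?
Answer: 38180726083/2860408 ≈ 13348.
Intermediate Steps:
Y(B) = 1/99
1/(28893 + Y(107)) - 1*(-13348) = 1/(28893 + 1/99) - 1*(-13348) = 1/(2860408/99) + 13348 = 99/2860408 + 13348 = 38180726083/2860408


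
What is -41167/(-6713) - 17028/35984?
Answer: 48823013/8627164 ≈ 5.6592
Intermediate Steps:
-41167/(-6713) - 17028/35984 = -41167*(-1/6713) - 17028*1/35984 = 5881/959 - 4257/8996 = 48823013/8627164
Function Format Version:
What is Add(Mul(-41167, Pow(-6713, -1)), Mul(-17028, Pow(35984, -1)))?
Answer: Rational(48823013, 8627164) ≈ 5.6592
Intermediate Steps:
Add(Mul(-41167, Pow(-6713, -1)), Mul(-17028, Pow(35984, -1))) = Add(Mul(-41167, Rational(-1, 6713)), Mul(-17028, Rational(1, 35984))) = Add(Rational(5881, 959), Rational(-4257, 8996)) = Rational(48823013, 8627164)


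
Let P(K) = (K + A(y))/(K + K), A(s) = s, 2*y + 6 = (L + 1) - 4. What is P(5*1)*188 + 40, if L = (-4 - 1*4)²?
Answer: 651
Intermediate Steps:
L = 64 (L = (-4 - 4)² = (-8)² = 64)
y = 55/2 (y = -3 + ((64 + 1) - 4)/2 = -3 + (65 - 4)/2 = -3 + (½)*61 = -3 + 61/2 = 55/2 ≈ 27.500)
P(K) = (55/2 + K)/(2*K) (P(K) = (K + 55/2)/(K + K) = (55/2 + K)/((2*K)) = (55/2 + K)*(1/(2*K)) = (55/2 + K)/(2*K))
P(5*1)*188 + 40 = ((55 + 2*(5*1))/(4*((5*1))))*188 + 40 = ((¼)*(55 + 2*5)/5)*188 + 40 = ((¼)*(⅕)*(55 + 10))*188 + 40 = ((¼)*(⅕)*65)*188 + 40 = (13/4)*188 + 40 = 611 + 40 = 651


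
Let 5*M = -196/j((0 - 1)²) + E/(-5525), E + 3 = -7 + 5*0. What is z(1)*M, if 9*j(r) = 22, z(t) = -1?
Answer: 974588/60775 ≈ 16.036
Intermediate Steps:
j(r) = 22/9 (j(r) = (⅑)*22 = 22/9)
E = -10 (E = -3 + (-7 + 5*0) = -3 + (-7 + 0) = -3 - 7 = -10)
M = -974588/60775 (M = (-196/22/9 - 10/(-5525))/5 = (-196*9/22 - 10*(-1/5525))/5 = (-882/11 + 2/1105)/5 = (⅕)*(-974588/12155) = -974588/60775 ≈ -16.036)
z(1)*M = -1*(-974588/60775) = 974588/60775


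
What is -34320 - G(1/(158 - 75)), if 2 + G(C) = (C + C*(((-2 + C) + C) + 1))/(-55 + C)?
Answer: -6500035107/189406 ≈ -34318.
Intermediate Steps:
G(C) = -2 + (C + C*(-1 + 2*C))/(-55 + C) (G(C) = -2 + (C + C*(((-2 + C) + C) + 1))/(-55 + C) = -2 + (C + C*((-2 + 2*C) + 1))/(-55 + C) = -2 + (C + C*(-1 + 2*C))/(-55 + C))
-34320 - G(1/(158 - 75)) = -34320 - 2*(55 + (1/(158 - 75))² - 1/(158 - 75))/(-55 + 1/(158 - 75)) = -34320 - 2*(55 + (1/83)² - 1/83)/(-55 + 1/83) = -34320 - 2*(55 + (1/83)² - 1*1/83)/(-55 + 1/83) = -34320 - 2*(55 + 1/6889 - 1/83)/(-4564/83) = -34320 - 2*(-83)*378813/(4564*6889) = -34320 - 1*(-378813/189406) = -34320 + 378813/189406 = -6500035107/189406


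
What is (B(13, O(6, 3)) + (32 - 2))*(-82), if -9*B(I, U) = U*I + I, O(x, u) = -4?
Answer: -8446/3 ≈ -2815.3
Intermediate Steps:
B(I, U) = -I/9 - I*U/9 (B(I, U) = -(U*I + I)/9 = -(I*U + I)/9 = -(I + I*U)/9 = -I/9 - I*U/9)
(B(13, O(6, 3)) + (32 - 2))*(-82) = (-⅑*13*(1 - 4) + (32 - 2))*(-82) = (-⅑*13*(-3) + 30)*(-82) = (13/3 + 30)*(-82) = (103/3)*(-82) = -8446/3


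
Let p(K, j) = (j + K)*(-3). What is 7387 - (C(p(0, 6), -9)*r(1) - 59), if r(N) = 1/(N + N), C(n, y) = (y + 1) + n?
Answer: 7459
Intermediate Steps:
p(K, j) = -3*K - 3*j (p(K, j) = (K + j)*(-3) = -3*K - 3*j)
C(n, y) = 1 + n + y (C(n, y) = (1 + y) + n = 1 + n + y)
r(N) = 1/(2*N)
7387 - (C(p(0, 6), -9)*r(1) - 59) = 7387 - ((1 + (-3*0 - 3*6) - 9)*((1/2)/1) - 59) = 7387 - ((1 + (0 - 18) - 9)*((1/2)*1) - 59) = 7387 - ((1 - 18 - 9)*(1/2) - 59) = 7387 - (-26*1/2 - 59) = 7387 - (-13 - 59) = 7387 - 1*(-72) = 7387 + 72 = 7459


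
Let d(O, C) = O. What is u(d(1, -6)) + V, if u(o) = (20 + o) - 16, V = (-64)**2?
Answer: 4101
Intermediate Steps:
V = 4096
u(o) = 4 + o
u(d(1, -6)) + V = (4 + 1) + 4096 = 5 + 4096 = 4101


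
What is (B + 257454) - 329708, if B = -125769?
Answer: -198023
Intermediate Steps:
(B + 257454) - 329708 = (-125769 + 257454) - 329708 = 131685 - 329708 = -198023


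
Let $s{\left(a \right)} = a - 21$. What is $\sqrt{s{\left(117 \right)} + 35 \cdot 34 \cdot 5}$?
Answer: $\sqrt{6046} \approx 77.756$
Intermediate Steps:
$s{\left(a \right)} = -21 + a$
$\sqrt{s{\left(117 \right)} + 35 \cdot 34 \cdot 5} = \sqrt{\left(-21 + 117\right) + 35 \cdot 34 \cdot 5} = \sqrt{96 + 1190 \cdot 5} = \sqrt{96 + 5950} = \sqrt{6046}$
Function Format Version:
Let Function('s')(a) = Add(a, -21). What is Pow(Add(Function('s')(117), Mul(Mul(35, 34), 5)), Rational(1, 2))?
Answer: Pow(6046, Rational(1, 2)) ≈ 77.756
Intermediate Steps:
Function('s')(a) = Add(-21, a)
Pow(Add(Function('s')(117), Mul(Mul(35, 34), 5)), Rational(1, 2)) = Pow(Add(Add(-21, 117), Mul(Mul(35, 34), 5)), Rational(1, 2)) = Pow(Add(96, Mul(1190, 5)), Rational(1, 2)) = Pow(Add(96, 5950), Rational(1, 2)) = Pow(6046, Rational(1, 2))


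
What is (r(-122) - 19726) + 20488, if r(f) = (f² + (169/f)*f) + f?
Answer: 15693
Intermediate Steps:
r(f) = 169 + f + f² (r(f) = (f² + 169) + f = (169 + f²) + f = 169 + f + f²)
(r(-122) - 19726) + 20488 = ((169 - 122 + (-122)²) - 19726) + 20488 = ((169 - 122 + 14884) - 19726) + 20488 = (14931 - 19726) + 20488 = -4795 + 20488 = 15693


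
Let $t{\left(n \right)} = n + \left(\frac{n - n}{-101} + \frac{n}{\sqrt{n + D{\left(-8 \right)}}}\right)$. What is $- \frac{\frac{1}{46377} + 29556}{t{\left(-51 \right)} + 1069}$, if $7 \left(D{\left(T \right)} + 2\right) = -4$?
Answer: $- \frac{174423943504250}{6007981230513} + \frac{116511082105 i \sqrt{105}}{6007981230513} \approx -29.032 + 0.19872 i$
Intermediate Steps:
$D{\left(T \right)} = - \frac{18}{7}$ ($D{\left(T \right)} = -2 + \frac{1}{7} \left(-4\right) = -2 - \frac{4}{7} = - \frac{18}{7}$)
$t{\left(n \right)} = n + \frac{n}{\sqrt{- \frac{18}{7} + n}}$ ($t{\left(n \right)} = n + \left(\frac{n - n}{-101} + \frac{n}{\sqrt{n - \frac{18}{7}}}\right) = n + \left(0 \left(- \frac{1}{101}\right) + \frac{n}{\sqrt{- \frac{18}{7} + n}}\right) = n + \left(0 + \frac{n}{\sqrt{- \frac{18}{7} + n}}\right) = n + \frac{n}{\sqrt{- \frac{18}{7} + n}}$)
$- \frac{\frac{1}{46377} + 29556}{t{\left(-51 \right)} + 1069} = - \frac{\frac{1}{46377} + 29556}{\left(-51 - \frac{51 \sqrt{7}}{\sqrt{-18 + 7 \left(-51\right)}}\right) + 1069} = - \frac{\frac{1}{46377} + 29556}{\left(-51 - \frac{51 \sqrt{7}}{\sqrt{-18 - 357}}\right) + 1069} = - \frac{1370718613}{46377 \left(\left(-51 - \frac{51 \sqrt{7}}{5 i \sqrt{15}}\right) + 1069\right)} = - \frac{1370718613}{46377 \left(\left(-51 - 51 \sqrt{7} \left(- \frac{i \sqrt{15}}{75}\right)\right) + 1069\right)} = - \frac{1370718613}{46377 \left(\left(-51 + \frac{17 i \sqrt{105}}{25}\right) + 1069\right)} = - \frac{1370718613}{46377 \left(1018 + \frac{17 i \sqrt{105}}{25}\right)}$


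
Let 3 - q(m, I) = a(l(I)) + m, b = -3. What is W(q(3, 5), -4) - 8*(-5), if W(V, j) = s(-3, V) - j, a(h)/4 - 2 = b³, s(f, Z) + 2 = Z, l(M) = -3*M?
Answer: 142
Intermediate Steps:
s(f, Z) = -2 + Z
a(h) = -100 (a(h) = 8 + 4*(-3)³ = 8 + 4*(-27) = 8 - 108 = -100)
q(m, I) = 103 - m (q(m, I) = 3 - (-100 + m) = 3 + (100 - m) = 103 - m)
W(V, j) = -2 + V - j (W(V, j) = (-2 + V) - j = -2 + V - j)
W(q(3, 5), -4) - 8*(-5) = (-2 + (103 - 1*3) - 1*(-4)) - 8*(-5) = (-2 + (103 - 3) + 4) + 40 = (-2 + 100 + 4) + 40 = 102 + 40 = 142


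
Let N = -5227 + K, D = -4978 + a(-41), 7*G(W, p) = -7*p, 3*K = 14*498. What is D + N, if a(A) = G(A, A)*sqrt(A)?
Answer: -7881 + 41*I*sqrt(41) ≈ -7881.0 + 262.53*I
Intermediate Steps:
K = 2324 (K = (14*498)/3 = (1/3)*6972 = 2324)
G(W, p) = -p (G(W, p) = (-7*p)/7 = -p)
a(A) = -A**(3/2) (a(A) = (-A)*sqrt(A) = -A**(3/2))
D = -4978 + 41*I*sqrt(41) (D = -4978 - (-41)**(3/2) = -4978 - (-41)*I*sqrt(41) = -4978 + 41*I*sqrt(41) ≈ -4978.0 + 262.53*I)
N = -2903 (N = -5227 + 2324 = -2903)
D + N = (-4978 + 41*I*sqrt(41)) - 2903 = -7881 + 41*I*sqrt(41)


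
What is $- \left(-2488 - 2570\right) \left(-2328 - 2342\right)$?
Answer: $-23620860$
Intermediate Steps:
$- \left(-2488 - 2570\right) \left(-2328 - 2342\right) = - \left(-5058\right) \left(-4670\right) = \left(-1\right) 23620860 = -23620860$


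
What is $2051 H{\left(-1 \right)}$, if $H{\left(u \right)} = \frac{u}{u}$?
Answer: $2051$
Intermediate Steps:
$H{\left(u \right)} = 1$
$2051 H{\left(-1 \right)} = 2051 \cdot 1 = 2051$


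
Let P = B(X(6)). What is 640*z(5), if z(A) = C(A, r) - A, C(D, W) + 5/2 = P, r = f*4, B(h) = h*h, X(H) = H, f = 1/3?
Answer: 18240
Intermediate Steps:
f = ⅓ (f = 1*(⅓) = ⅓ ≈ 0.33333)
B(h) = h²
r = 4/3 (r = (⅓)*4 = 4/3 ≈ 1.3333)
P = 36 (P = 6² = 36)
C(D, W) = 67/2 (C(D, W) = -5/2 + 36 = 67/2)
z(A) = 67/2 - A
640*z(5) = 640*(67/2 - 1*5) = 640*(67/2 - 5) = 640*(57/2) = 18240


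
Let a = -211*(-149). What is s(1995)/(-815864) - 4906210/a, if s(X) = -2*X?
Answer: -285905333845/1832139164 ≈ -156.05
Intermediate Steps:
a = 31439
s(1995)/(-815864) - 4906210/a = -2*1995/(-815864) - 4906210/31439 = -3990*(-1/815864) - 4906210*1/31439 = 285/58276 - 4906210/31439 = -285905333845/1832139164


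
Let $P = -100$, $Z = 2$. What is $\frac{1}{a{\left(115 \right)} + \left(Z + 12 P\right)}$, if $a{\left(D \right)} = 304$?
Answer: $- \frac{1}{894} \approx -0.0011186$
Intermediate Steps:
$\frac{1}{a{\left(115 \right)} + \left(Z + 12 P\right)} = \frac{1}{304 + \left(2 + 12 \left(-100\right)\right)} = \frac{1}{304 + \left(2 - 1200\right)} = \frac{1}{304 - 1198} = \frac{1}{-894} = - \frac{1}{894}$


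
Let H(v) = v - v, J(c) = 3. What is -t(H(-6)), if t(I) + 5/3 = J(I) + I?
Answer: -4/3 ≈ -1.3333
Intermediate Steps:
H(v) = 0
t(I) = 4/3 + I (t(I) = -5/3 + (3 + I) = 4/3 + I)
-t(H(-6)) = -(4/3 + 0) = -1*4/3 = -4/3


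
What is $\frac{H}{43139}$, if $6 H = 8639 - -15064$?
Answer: $\frac{7901}{86278} \approx 0.091576$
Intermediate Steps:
$H = \frac{7901}{2}$ ($H = \frac{8639 - -15064}{6} = \frac{8639 + 15064}{6} = \frac{1}{6} \cdot 23703 = \frac{7901}{2} \approx 3950.5$)
$\frac{H}{43139} = \frac{7901}{2 \cdot 43139} = \frac{7901}{2} \cdot \frac{1}{43139} = \frac{7901}{86278}$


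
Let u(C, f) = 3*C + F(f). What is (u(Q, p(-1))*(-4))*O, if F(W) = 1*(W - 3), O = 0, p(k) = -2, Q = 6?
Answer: 0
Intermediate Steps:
F(W) = -3 + W (F(W) = 1*(-3 + W) = -3 + W)
u(C, f) = -3 + f + 3*C (u(C, f) = 3*C + (-3 + f) = -3 + f + 3*C)
(u(Q, p(-1))*(-4))*O = ((-3 - 2 + 3*6)*(-4))*0 = ((-3 - 2 + 18)*(-4))*0 = (13*(-4))*0 = -52*0 = 0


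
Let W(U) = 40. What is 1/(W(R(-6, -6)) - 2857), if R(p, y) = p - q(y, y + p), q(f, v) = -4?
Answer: -1/2817 ≈ -0.00035499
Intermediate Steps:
R(p, y) = 4 + p (R(p, y) = p - 1*(-4) = p + 4 = 4 + p)
1/(W(R(-6, -6)) - 2857) = 1/(40 - 2857) = 1/(-2817) = -1/2817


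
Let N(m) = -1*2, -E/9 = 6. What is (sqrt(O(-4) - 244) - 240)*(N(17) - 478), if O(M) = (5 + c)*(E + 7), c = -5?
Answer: 115200 - 960*I*sqrt(61) ≈ 1.152e+5 - 7497.8*I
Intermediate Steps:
E = -54 (E = -9*6 = -54)
N(m) = -2
O(M) = 0 (O(M) = (5 - 5)*(-54 + 7) = 0*(-47) = 0)
(sqrt(O(-4) - 244) - 240)*(N(17) - 478) = (sqrt(0 - 244) - 240)*(-2 - 478) = (sqrt(-244) - 240)*(-480) = (2*I*sqrt(61) - 240)*(-480) = (-240 + 2*I*sqrt(61))*(-480) = 115200 - 960*I*sqrt(61)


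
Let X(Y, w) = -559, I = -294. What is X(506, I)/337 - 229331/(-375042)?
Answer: -132363931/126389154 ≈ -1.0473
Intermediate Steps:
X(506, I)/337 - 229331/(-375042) = -559/337 - 229331/(-375042) = -559*1/337 - 229331*(-1/375042) = -559/337 + 229331/375042 = -132363931/126389154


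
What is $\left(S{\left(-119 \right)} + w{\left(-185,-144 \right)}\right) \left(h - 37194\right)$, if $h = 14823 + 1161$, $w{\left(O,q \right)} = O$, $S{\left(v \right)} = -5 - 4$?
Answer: $4114740$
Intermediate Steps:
$S{\left(v \right)} = -9$ ($S{\left(v \right)} = -5 - 4 = -9$)
$h = 15984$
$\left(S{\left(-119 \right)} + w{\left(-185,-144 \right)}\right) \left(h - 37194\right) = \left(-9 - 185\right) \left(15984 - 37194\right) = \left(-194\right) \left(-21210\right) = 4114740$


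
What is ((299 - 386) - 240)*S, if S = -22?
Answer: 7194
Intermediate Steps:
((299 - 386) - 240)*S = ((299 - 386) - 240)*(-22) = (-87 - 240)*(-22) = -327*(-22) = 7194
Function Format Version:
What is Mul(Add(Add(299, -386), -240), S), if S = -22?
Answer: 7194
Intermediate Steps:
Mul(Add(Add(299, -386), -240), S) = Mul(Add(Add(299, -386), -240), -22) = Mul(Add(-87, -240), -22) = Mul(-327, -22) = 7194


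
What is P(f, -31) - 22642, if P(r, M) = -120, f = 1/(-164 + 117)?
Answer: -22762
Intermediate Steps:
f = -1/47 (f = 1/(-47) = -1/47 ≈ -0.021277)
P(f, -31) - 22642 = -120 - 22642 = -22762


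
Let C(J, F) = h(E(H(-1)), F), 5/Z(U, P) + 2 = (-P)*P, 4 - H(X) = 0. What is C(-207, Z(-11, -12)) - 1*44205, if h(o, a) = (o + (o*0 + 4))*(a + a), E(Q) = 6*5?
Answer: -3227135/73 ≈ -44207.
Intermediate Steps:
H(X) = 4 (H(X) = 4 - 1*0 = 4 + 0 = 4)
E(Q) = 30
h(o, a) = 2*a*(4 + o) (h(o, a) = (o + (0 + 4))*(2*a) = (o + 4)*(2*a) = (4 + o)*(2*a) = 2*a*(4 + o))
Z(U, P) = 5/(-2 - P**2) (Z(U, P) = 5/(-2 + (-P)*P) = 5/(-2 - P**2))
C(J, F) = 68*F (C(J, F) = 2*F*(4 + 30) = 2*F*34 = 68*F)
C(-207, Z(-11, -12)) - 1*44205 = 68*(-5/(2 + (-12)**2)) - 1*44205 = 68*(-5/(2 + 144)) - 44205 = 68*(-5/146) - 44205 = -170/73 - 44205 = -3227135/73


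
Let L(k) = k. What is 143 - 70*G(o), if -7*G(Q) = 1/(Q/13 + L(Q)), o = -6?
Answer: 5941/42 ≈ 141.45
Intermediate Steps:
G(Q) = -13/(98*Q) (G(Q) = -1/(7*(Q/13 + Q)) = -13/(14*Q)/7 = -13/(98*Q))
143 - 70*G(o) = 143 - (-65)/(7*(-6)) = 143 - (-65)*(-1)/(7*6) = 143 - 70*13/588 = 143 - 65/42 = 5941/42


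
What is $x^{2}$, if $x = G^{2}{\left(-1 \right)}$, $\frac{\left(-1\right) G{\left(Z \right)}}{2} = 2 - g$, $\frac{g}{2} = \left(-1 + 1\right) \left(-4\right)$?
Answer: $256$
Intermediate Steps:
$g = 0$ ($g = 2 \left(-1 + 1\right) \left(-4\right) = 2 \cdot 0 \left(-4\right) = 2 \cdot 0 = 0$)
$G{\left(Z \right)} = -4$ ($G{\left(Z \right)} = - 2 \left(2 - 0\right) = - 2 \left(2 + 0\right) = \left(-2\right) 2 = -4$)
$x = 16$ ($x = \left(-4\right)^{2} = 16$)
$x^{2} = 16^{2} = 256$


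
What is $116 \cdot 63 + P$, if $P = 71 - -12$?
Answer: $7391$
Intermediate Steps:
$P = 83$ ($P = 71 + 12 = 83$)
$116 \cdot 63 + P = 116 \cdot 63 + 83 = 7308 + 83 = 7391$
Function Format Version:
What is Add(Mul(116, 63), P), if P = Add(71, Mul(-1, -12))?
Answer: 7391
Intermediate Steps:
P = 83 (P = Add(71, 12) = 83)
Add(Mul(116, 63), P) = Add(Mul(116, 63), 83) = Add(7308, 83) = 7391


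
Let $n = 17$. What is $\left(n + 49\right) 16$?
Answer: $1056$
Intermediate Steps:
$\left(n + 49\right) 16 = \left(17 + 49\right) 16 = 66 \cdot 16 = 1056$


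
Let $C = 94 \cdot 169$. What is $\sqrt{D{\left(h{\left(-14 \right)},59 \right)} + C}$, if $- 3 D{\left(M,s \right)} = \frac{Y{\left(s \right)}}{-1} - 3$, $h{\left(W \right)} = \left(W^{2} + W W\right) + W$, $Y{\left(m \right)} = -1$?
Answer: $\frac{2 \sqrt{35745}}{3} \approx 126.04$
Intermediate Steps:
$C = 15886$
$h{\left(W \right)} = W + 2 W^{2}$ ($h{\left(W \right)} = \left(W^{2} + W^{2}\right) + W = 2 W^{2} + W = W + 2 W^{2}$)
$D{\left(M,s \right)} = \frac{2}{3}$ ($D{\left(M,s \right)} = - \frac{\frac{1}{-1} \left(-1\right) - 3}{3} = - \frac{\left(-1\right) \left(-1\right) - 3}{3} = - \frac{1 - 3}{3} = \left(- \frac{1}{3}\right) \left(-2\right) = \frac{2}{3}$)
$\sqrt{D{\left(h{\left(-14 \right)},59 \right)} + C} = \sqrt{\frac{2}{3} + 15886} = \sqrt{\frac{47660}{3}} = \frac{2 \sqrt{35745}}{3}$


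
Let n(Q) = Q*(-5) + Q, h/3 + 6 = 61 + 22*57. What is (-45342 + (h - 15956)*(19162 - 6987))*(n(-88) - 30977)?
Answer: 4486514020625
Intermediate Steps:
h = 3927 (h = -18 + 3*(61 + 22*57) = -18 + 3*(61 + 1254) = -18 + 3*1315 = -18 + 3945 = 3927)
n(Q) = -4*Q (n(Q) = -5*Q + Q = -4*Q)
(-45342 + (h - 15956)*(19162 - 6987))*(n(-88) - 30977) = (-45342 + (3927 - 15956)*(19162 - 6987))*(-4*(-88) - 30977) = (-45342 - 12029*12175)*(352 - 30977) = (-45342 - 146453075)*(-30625) = -146498417*(-30625) = 4486514020625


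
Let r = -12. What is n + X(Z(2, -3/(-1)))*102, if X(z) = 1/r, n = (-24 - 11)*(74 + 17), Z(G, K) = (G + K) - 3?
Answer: -6387/2 ≈ -3193.5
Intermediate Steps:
Z(G, K) = -3 + G + K
n = -3185 (n = -35*91 = -3185)
X(z) = -1/12 (X(z) = 1/(-12) = -1/12)
n + X(Z(2, -3/(-1)))*102 = -3185 - 1/12*102 = -3185 - 17/2 = -6387/2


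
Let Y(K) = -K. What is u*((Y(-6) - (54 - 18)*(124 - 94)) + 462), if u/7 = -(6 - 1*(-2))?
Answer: 34272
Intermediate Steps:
u = -56 (u = 7*(-(6 - 1*(-2))) = 7*(-(6 + 2)) = 7*(-1*8) = 7*(-8) = -56)
u*((Y(-6) - (54 - 18)*(124 - 94)) + 462) = -56*((-1*(-6) - (54 - 18)*(124 - 94)) + 462) = -56*((6 - 36*30) + 462) = -56*((6 - 1*1080) + 462) = -56*((6 - 1080) + 462) = -56*(-1074 + 462) = -56*(-612) = 34272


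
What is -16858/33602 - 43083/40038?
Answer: -353772595/224226146 ≈ -1.5777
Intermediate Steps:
-16858/33602 - 43083/40038 = -16858*1/33602 - 43083*1/40038 = -8429/16801 - 14361/13346 = -353772595/224226146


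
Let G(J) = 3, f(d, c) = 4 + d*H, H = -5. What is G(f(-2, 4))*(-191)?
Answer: -573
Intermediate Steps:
f(d, c) = 4 - 5*d (f(d, c) = 4 + d*(-5) = 4 - 5*d)
G(f(-2, 4))*(-191) = 3*(-191) = -573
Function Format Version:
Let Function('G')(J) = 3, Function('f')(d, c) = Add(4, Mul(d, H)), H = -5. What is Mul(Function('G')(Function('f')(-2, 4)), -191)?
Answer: -573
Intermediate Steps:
Function('f')(d, c) = Add(4, Mul(-5, d)) (Function('f')(d, c) = Add(4, Mul(d, -5)) = Add(4, Mul(-5, d)))
Mul(Function('G')(Function('f')(-2, 4)), -191) = Mul(3, -191) = -573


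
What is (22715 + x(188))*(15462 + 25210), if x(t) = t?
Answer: 931510816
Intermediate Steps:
(22715 + x(188))*(15462 + 25210) = (22715 + 188)*(15462 + 25210) = 22903*40672 = 931510816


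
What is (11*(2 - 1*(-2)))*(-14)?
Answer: -616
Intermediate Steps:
(11*(2 - 1*(-2)))*(-14) = (11*(2 + 2))*(-14) = (11*4)*(-14) = 44*(-14) = -616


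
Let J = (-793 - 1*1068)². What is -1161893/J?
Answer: -1161893/3463321 ≈ -0.33548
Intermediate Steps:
J = 3463321 (J = (-793 - 1068)² = (-1861)² = 3463321)
-1161893/J = -1161893/3463321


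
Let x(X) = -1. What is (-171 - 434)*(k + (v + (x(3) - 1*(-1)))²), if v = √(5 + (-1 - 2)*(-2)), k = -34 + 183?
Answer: -96800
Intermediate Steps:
k = 149
v = √11 (v = √(5 - 3*(-2)) = √(5 + 6) = √11 ≈ 3.3166)
(-171 - 434)*(k + (v + (x(3) - 1*(-1)))²) = (-171 - 434)*(149 + (√11 + (-1 - 1*(-1)))²) = -605*(149 + (√11 + (-1 + 1))²) = -605*(149 + (√11 + 0)²) = -605*(149 + (√11)²) = -605*(149 + 11) = -605*160 = -96800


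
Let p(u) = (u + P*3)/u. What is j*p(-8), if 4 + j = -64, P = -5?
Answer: -391/2 ≈ -195.50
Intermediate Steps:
j = -68 (j = -4 - 64 = -68)
p(u) = (-15 + u)/u (p(u) = (u - 5*3)/u = (u - 15)/u = (-15 + u)/u)
j*p(-8) = -68*(-15 - 8)/(-8) = -(-17)*(-23)/2 = -68*23/8 = -391/2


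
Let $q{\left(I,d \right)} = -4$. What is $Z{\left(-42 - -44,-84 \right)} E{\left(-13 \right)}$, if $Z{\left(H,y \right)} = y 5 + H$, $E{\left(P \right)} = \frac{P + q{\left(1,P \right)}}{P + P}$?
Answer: $- \frac{3553}{13} \approx -273.31$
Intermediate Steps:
$E{\left(P \right)} = \frac{-4 + P}{2 P}$ ($E{\left(P \right)} = \frac{P - 4}{P + P} = \frac{-4 + P}{2 P}$)
$Z{\left(H,y \right)} = H + 5 y$ ($Z{\left(H,y \right)} = 5 y + H = H + 5 y$)
$Z{\left(-42 - -44,-84 \right)} E{\left(-13 \right)} = \left(\left(-42 - -44\right) + 5 \left(-84\right)\right) \frac{-4 - 13}{2 \left(-13\right)} = \left(\left(-42 + 44\right) - 420\right) \frac{1}{2} \left(- \frac{1}{13}\right) \left(-17\right) = \left(2 - 420\right) \frac{17}{26} = \left(-418\right) \frac{17}{26} = - \frac{3553}{13}$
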